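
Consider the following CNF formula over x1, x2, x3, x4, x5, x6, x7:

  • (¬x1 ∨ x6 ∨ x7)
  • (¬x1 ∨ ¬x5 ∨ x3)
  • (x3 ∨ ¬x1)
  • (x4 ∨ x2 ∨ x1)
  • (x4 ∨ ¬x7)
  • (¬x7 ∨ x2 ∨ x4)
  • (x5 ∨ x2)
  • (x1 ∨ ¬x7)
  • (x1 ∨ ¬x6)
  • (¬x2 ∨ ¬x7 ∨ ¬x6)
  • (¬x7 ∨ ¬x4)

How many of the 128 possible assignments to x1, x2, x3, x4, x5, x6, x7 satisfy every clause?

Case analysis on x1 and x7:
  x1=T, x7=T: a clause becomes empty — 0.
  x1=T, x7=F: x4 free; 3 ways for (x2,x3,x5,x6) × 2^1 = 6.
  x1=F, x7=T: a clause becomes empty — 0.
  x1=F, x7=F: x3 free; 5 ways for (x2,x4,x5,x6) × 2^1 = 10.
Total: 0 + 6 + 0 + 10 = 16.

16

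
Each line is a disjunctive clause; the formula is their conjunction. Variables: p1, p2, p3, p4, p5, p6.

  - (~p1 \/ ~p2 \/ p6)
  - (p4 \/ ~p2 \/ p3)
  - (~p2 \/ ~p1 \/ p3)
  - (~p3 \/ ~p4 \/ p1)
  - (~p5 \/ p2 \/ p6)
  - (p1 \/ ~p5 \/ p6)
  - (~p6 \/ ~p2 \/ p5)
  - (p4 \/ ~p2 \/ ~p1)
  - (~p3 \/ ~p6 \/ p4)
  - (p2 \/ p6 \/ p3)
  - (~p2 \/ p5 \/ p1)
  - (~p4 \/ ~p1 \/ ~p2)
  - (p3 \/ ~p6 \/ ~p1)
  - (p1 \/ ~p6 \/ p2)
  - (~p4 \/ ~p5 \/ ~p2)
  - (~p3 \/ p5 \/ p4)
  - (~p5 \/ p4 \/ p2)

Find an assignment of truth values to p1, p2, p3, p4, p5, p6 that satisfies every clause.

Set p1 = True and propagate.
Branch on p2: take p2 = False.
The remaining clauses are satisfied by p3 = True, p4 = True, p5 = False, p6 = False.

p1=1, p2=0, p3=1, p4=1, p5=0, p6=0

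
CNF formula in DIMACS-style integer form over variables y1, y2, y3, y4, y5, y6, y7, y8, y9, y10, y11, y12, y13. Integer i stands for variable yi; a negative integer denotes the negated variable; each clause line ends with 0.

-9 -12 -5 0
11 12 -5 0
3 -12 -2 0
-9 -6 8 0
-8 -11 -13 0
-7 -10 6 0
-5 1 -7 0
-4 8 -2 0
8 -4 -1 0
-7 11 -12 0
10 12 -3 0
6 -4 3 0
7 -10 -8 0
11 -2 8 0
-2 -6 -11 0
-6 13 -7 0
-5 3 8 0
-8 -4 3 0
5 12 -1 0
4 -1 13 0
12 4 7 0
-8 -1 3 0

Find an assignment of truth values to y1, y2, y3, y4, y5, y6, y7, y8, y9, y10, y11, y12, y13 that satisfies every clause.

y1=F, y2=F, y3=T, y4=T, y5=T, y6=T, y7=F, y8=F, y9=F, y10=T, y11=T, y12=T, y13=T

Check each clause:
  1. (NOT y9 OR NOT y12 OR NOT y5) — NOT y9 is true.
  2. (NOT y5 OR y12 OR y11) — y11 is true.
  3. (NOT y12 OR NOT y2 OR y3) — y3 is true.
  4. (NOT y9 OR NOT y6 OR y8) — NOT y9 is true.
  5. (NOT y11 OR NOT y13 OR NOT y8) — NOT y8 is true.
  6. (y6 OR NOT y7 OR NOT y10) — NOT y7 is true.
  7. (NOT y7 OR y1 OR NOT y5) — NOT y7 is true.
  8. (NOT y4 OR y8 OR NOT y2) — NOT y2 is true.
  9. (NOT y4 OR y8 OR NOT y1) — NOT y1 is true.
  10. (NOT y7 OR y11 OR NOT y12) — NOT y7 is true.
  11. (y12 OR y10 OR NOT y3) — y10 is true.
  12. (NOT y4 OR y3 OR y6) — y3 is true.
  13. (y7 OR NOT y8 OR NOT y10) — NOT y8 is true.
  14. (NOT y2 OR y8 OR y11) — y11 is true.
  15. (NOT y2 OR NOT y6 OR NOT y11) — NOT y2 is true.
  16. (NOT y7 OR y13 OR NOT y6) — NOT y7 is true.
  17. (NOT y5 OR y3 OR y8) — y3 is true.
  18. (NOT y4 OR NOT y8 OR y3) — NOT y8 is true.
  19. (y5 OR y12 OR NOT y1) — y12 is true.
  20. (y4 OR NOT y1 OR y13) — y4 is true.
  21. (y7 OR y4 OR y12) — y4 is true.
  22. (NOT y8 OR NOT y1 OR y3) — NOT y8 is true.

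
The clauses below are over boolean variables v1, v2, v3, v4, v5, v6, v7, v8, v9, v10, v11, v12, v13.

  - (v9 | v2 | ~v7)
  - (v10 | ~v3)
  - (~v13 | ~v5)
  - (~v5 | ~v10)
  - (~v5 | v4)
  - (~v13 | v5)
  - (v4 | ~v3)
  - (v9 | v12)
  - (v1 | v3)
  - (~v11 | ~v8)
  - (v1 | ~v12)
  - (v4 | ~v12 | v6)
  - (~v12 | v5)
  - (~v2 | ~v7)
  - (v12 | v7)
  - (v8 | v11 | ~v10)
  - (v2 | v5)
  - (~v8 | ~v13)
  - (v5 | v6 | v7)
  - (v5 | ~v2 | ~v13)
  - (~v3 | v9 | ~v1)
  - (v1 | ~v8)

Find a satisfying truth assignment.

v4 occurs only positively in the remaining clauses — set v4 = True.
v9 occurs only positively in the remaining clauses — set v9 = True.
Branch on v1: take v1 = True.
Set v2 = False and propagate.
  then v5 is forced to True.
  then v13 is forced to False.
  then v10 is forced to False.
  then v3 is forced to False.
Try v7 = True.
For the remaining variables, v6 = False, v8 = True, v11 = False, v12 = False works.
Check each clause:
  1. (v9 | v2 | ~v7) — v9 is true.
  2. (v10 | ~v3) — ~v3 is true.
  3. (~v13 | ~v5) — ~v13 is true.
  4. (~v5 | ~v10) — ~v10 is true.
  5. (v4 | ~v5) — v4 is true.
  6. (v5 | ~v13) — ~v13 is true.
  7. (v4 | ~v3) — v4 is true.
  8. (v9 | v12) — v9 is true.
  9. (v3 | v1) — v1 is true.
  10. (~v8 | ~v11) — ~v11 is true.
  11. (v1 | ~v12) — v1 is true.
  12. (v4 | ~v12 | v6) — ~v12 is true.
  13. (v5 | ~v12) — ~v12 is true.
  14. (~v7 | ~v2) — ~v2 is true.
  15. (v7 | v12) — v7 is true.
  16. (v11 | ~v10 | v8) — v8 is true.
  17. (v5 | v2) — v5 is true.
  18. (~v8 | ~v13) — ~v13 is true.
  19. (v6 | v7 | v5) — v5 is true.
  20. (v5 | ~v2 | ~v13) — ~v13 is true.
  21. (~v1 | v9 | ~v3) — v9 is true.
  22. (~v8 | v1) — v1 is true.

v1=True, v2=False, v3=False, v4=True, v5=True, v6=False, v7=True, v8=True, v9=True, v10=False, v11=False, v12=False, v13=False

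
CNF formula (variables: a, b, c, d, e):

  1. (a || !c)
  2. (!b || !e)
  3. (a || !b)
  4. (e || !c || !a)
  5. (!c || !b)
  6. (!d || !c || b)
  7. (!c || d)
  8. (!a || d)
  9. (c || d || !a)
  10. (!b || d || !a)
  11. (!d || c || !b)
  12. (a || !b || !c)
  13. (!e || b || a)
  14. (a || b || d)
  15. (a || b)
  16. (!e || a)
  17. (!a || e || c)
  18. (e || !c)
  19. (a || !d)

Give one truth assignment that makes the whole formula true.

a=True, b=False, c=False, d=True, e=True

Set a = True and propagate.
  then d is forced to True.
Branch on b: take b = False.
  then c is forced to False.
  then e is forced to True.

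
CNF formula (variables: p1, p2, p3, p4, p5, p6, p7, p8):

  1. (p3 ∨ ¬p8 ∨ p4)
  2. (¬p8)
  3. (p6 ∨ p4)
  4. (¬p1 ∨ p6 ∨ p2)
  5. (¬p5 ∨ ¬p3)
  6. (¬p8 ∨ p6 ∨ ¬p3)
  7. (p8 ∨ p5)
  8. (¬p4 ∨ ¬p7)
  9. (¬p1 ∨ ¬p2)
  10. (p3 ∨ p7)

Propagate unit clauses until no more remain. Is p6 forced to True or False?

True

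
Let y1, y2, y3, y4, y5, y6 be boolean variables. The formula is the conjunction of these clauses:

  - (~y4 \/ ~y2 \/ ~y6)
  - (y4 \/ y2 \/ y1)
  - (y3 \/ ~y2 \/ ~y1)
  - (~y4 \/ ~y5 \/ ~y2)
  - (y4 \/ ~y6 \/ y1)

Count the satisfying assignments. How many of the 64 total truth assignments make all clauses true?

Split on y2, then y4.
  y2=T, y4=T: remaining (y1,y3,y5,y6) ∈ {(F,F,F,F); (F,T,F,F); (T,T,F,F)} — 3.
  y2=T, y4=F: y5 free; 4 ways for (y1,y3,y6) × 2^1 = 8.
  y2=F, y4=T: y1, y3, y5, y6 free → 2^4 = 16.
  y2=F, y4=F: forces y1=T; y3, y5, y6 free → 2^3 = 8.
Total: 3 + 8 + 16 + 8 = 35.

35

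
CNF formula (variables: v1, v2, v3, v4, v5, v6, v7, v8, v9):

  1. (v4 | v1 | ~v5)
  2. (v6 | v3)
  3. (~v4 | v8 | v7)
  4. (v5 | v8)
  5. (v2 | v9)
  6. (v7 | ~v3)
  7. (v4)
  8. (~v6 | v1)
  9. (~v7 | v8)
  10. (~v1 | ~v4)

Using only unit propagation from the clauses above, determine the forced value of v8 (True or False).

(v4) stands alone — v4 = True.
(~v4 | ~v1) with v4 = True leaves only ~v1, so v1 = False.
(v1 | ~v6) with v1 = False leaves only ~v6, so v6 = False.
From (v3 | v6) and v6 = False: v3 = True.
From (v7 | ~v3) and v3 = True: v7 = True.
(v8 | ~v7): since v7 = True, the clause reduces to (v8). v8 = True.

True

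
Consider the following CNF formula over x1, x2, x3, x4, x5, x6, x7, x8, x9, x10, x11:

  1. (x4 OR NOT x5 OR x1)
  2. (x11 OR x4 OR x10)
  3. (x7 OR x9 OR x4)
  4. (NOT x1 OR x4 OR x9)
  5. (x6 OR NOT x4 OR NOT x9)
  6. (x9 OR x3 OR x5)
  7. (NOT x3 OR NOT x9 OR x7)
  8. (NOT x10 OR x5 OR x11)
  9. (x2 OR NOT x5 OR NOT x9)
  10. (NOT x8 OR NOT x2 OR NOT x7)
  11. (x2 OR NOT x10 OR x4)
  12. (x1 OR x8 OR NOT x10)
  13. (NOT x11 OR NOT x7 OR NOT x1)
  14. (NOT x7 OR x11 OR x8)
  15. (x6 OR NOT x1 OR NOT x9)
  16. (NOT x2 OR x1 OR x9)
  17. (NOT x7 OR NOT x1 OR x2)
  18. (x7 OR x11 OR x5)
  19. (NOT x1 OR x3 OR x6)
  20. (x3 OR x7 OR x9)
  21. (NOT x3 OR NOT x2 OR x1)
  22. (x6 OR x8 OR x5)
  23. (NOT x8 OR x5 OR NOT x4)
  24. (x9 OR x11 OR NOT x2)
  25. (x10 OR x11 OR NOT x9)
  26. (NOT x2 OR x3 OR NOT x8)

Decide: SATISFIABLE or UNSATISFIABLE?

Pure literal: x6 appears only positively; assign x6 = True.
Set x1 = True and propagate.
The remaining clauses are satisfied by x2 = False, x3 = True, x4 = True, x5 = False, x7 = False, x8 = False, x9 = False, x10 = False, x11 = True.
So x1=T  x2=F  x3=T  x4=T  x5=F  x6=T  x7=F  x8=F  x9=F  x10=F  x11=T is a satisfying assignment.

SATISFIABLE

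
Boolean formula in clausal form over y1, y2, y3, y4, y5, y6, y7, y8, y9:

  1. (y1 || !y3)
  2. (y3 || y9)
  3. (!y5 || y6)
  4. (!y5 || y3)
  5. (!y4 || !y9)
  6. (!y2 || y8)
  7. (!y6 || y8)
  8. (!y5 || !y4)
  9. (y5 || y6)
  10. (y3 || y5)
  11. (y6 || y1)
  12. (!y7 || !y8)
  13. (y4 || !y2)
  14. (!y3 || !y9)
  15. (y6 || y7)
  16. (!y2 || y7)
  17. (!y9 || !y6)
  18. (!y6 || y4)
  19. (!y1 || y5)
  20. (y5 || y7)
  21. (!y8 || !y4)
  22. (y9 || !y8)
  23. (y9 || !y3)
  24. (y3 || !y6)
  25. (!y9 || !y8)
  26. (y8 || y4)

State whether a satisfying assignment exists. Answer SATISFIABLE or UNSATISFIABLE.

y6 = True:
  propagation gives y8=True, y7=False, y2=False, y9=False; an empty clause results — contradiction.
y6 = False:
  propagation gives y5=False; an empty clause results — contradiction.
Every branch closes, so no satisfying assignment exists.

UNSATISFIABLE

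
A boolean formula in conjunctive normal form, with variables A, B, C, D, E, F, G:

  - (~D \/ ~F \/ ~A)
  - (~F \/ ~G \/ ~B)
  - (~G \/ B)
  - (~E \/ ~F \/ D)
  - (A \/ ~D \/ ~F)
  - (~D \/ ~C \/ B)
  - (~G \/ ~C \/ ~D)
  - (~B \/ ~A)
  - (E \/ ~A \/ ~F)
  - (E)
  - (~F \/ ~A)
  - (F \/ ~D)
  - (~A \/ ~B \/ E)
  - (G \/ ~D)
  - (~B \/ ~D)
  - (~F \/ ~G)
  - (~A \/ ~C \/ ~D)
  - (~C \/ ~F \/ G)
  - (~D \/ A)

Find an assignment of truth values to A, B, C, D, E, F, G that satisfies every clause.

A = F, B = T, C = T, D = F, E = T, F = F, G = F

Check each clause:
  1. (~A \/ ~D \/ ~F) — ~F is true.
  2. (~G \/ ~B \/ ~F) — ~G is true.
  3. (B \/ ~G) — ~G is true.
  4. (~E \/ ~F \/ D) — ~F is true.
  5. (~F \/ ~D \/ A) — ~F is true.
  6. (~C \/ ~D \/ B) — B is true.
  7. (~G \/ ~D \/ ~C) — ~G is true.
  8. (~B \/ ~A) — ~A is true.
  9. (E \/ ~F \/ ~A) — ~F is true.
  10. (E) — E is true.
  11. (~A \/ ~F) — ~F is true.
  12. (~D \/ F) — ~D is true.
  13. (~A \/ E \/ ~B) — E is true.
  14. (G \/ ~D) — ~D is true.
  15. (~D \/ ~B) — ~D is true.
  16. (~F \/ ~G) — ~G is true.
  17. (~C \/ ~D \/ ~A) — ~D is true.
  18. (G \/ ~C \/ ~F) — ~F is true.
  19. (~D \/ A) — ~D is true.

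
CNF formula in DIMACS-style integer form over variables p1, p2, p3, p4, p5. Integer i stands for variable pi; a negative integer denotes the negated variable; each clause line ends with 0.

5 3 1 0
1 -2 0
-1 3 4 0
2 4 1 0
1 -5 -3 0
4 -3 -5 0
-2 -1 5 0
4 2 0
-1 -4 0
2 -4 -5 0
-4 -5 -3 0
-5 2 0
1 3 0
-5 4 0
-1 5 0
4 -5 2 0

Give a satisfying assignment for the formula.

p1=0, p2=0, p3=1, p4=1, p5=0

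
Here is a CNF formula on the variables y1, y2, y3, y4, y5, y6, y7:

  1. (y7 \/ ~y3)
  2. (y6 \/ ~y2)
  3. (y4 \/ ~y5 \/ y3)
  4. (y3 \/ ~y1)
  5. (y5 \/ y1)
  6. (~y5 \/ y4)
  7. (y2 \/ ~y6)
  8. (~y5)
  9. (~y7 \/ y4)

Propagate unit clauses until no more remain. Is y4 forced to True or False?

True

Unit clause (~y5) sets y5 = False.
In (y1 \/ y5), y5 is now false; y1 must hold, so y1 = True.
(y3 \/ ~y1): since y1 = True, the clause reduces to (y3). y3 = True.
In (y7 \/ ~y3), ~y3 is now false; y7 must hold, so y7 = True.
In (y4 \/ ~y7), ~y7 is now false; y4 must hold, so y4 = True.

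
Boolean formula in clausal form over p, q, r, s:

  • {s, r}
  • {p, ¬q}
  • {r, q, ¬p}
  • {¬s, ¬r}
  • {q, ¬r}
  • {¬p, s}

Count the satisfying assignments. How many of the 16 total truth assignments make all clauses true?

The models are:
  p=F q=F r=F s=T
  p=T q=T r=F s=T
That's 2 in total.

2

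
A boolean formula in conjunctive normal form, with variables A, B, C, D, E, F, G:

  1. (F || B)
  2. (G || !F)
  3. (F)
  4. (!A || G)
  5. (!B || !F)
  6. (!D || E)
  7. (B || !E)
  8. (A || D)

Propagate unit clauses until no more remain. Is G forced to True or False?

True

(F) stands alone — F = True.
(!F || G) with F = True leaves only G, so G = True.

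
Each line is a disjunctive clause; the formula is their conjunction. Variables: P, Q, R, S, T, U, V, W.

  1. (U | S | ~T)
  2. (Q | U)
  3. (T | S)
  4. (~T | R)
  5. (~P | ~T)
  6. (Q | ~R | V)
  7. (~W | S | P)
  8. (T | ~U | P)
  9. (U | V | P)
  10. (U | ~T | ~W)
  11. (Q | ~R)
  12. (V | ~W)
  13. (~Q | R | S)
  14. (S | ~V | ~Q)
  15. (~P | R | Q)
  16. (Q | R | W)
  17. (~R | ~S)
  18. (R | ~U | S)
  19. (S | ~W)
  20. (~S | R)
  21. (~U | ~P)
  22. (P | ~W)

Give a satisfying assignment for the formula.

P=F, Q=T, R=T, S=F, T=T, U=T, V=F, W=F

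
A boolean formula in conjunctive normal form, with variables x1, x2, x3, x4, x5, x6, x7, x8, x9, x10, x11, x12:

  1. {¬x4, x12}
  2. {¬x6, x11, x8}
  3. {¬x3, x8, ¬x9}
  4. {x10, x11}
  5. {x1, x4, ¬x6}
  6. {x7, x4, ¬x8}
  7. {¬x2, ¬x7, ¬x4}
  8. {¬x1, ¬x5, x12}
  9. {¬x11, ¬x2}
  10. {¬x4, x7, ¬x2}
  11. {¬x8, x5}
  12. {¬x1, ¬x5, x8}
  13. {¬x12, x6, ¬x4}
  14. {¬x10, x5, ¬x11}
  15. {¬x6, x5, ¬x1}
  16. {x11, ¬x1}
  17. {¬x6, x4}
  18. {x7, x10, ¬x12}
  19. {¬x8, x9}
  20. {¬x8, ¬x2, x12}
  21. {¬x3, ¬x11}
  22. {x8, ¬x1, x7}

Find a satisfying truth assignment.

Pure literal: x2 appears only negated; assign x2 = False.
Try x1 = False.
Try x3 = True.
  then x11 is forced to False.
  then x10 is forced to True.
Set x4 = True and propagate.
  then x12 is forced to True.
  then x6 is forced to True.
  then x8 is forced to True.
  then x5 is forced to True.
  then x9 is forced to True.
x7 is now unconstrained; take x7 = True.

x1=False  x2=False  x3=True  x4=True  x5=True  x6=True  x7=True  x8=True  x9=True  x10=True  x11=False  x12=True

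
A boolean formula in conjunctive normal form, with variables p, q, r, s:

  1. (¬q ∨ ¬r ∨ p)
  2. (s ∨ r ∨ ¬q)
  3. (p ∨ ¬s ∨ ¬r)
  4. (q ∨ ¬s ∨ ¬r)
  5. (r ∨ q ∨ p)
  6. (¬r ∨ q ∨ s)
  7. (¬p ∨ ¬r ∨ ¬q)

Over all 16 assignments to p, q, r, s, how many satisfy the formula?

4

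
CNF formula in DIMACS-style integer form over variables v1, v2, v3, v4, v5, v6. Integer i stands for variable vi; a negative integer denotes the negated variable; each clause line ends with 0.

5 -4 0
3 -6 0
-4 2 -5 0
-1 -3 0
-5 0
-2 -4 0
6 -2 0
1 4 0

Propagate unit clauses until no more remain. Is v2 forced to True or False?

Unit clause (~v5) sets v5 = False.
(~v4 \/ v5) with v5 = False leaves only ~v4, so v4 = False.
From (v4 \/ v1) and v4 = False: v1 = True.
(~v1 \/ ~v3): since v1 = True, the clause reduces to (~v3). v3 = False.
(~v6 \/ v3): since v3 = False, the clause reduces to (~v6). v6 = False.
From (~v2 \/ v6) and v6 = False: v2 = False.

False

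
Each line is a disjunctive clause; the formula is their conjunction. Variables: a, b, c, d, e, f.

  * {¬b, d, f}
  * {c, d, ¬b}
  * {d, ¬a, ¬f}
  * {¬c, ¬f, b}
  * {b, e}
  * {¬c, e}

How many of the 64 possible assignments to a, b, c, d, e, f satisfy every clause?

Case analysis on b and c:
  b=T, c=T: 5 of the 16 assignments to (a,d,e,f) work.
  b=T, c=F: forces d=T; a, e, f free → 2^3 = 8.
  b=F, c=T: remaining (a,d,e,f) ∈ {(F,F,T,F); (F,T,T,F); (T,F,T,F); (T,T,T,F)} — 4.
  b=F, c=F: 7 of the 16 assignments to (a,d,e,f) work.
Total: 5 + 8 + 4 + 7 = 24.

24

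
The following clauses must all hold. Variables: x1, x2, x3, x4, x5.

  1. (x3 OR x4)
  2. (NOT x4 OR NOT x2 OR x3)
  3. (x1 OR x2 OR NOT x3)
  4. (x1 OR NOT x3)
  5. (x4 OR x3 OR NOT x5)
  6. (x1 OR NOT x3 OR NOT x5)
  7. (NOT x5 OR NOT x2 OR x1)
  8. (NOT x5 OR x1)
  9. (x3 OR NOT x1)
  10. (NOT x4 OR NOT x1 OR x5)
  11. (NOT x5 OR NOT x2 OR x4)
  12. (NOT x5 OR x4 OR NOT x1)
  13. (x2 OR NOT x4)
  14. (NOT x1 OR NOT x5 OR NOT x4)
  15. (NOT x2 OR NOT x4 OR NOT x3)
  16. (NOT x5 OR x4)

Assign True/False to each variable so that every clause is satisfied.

x1=T, x2=T, x3=T, x4=F, x5=F

Try x1 = True.
  then x3 is forced to True.
The remaining clauses are satisfied by x2 = True, x4 = False, x5 = False.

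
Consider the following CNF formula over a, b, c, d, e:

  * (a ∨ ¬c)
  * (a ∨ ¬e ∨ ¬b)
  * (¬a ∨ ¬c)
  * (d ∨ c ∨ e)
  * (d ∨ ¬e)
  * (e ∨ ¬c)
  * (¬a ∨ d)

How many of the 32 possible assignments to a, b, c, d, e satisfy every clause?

7

Satisfying assignments:
  a=F b=F c=F d=T e=F
  a=F b=F c=F d=T e=T
  a=F b=T c=F d=T e=F
  a=T b=F c=F d=T e=F
  a=T b=F c=F d=T e=T
  a=T b=T c=F d=T e=F
  a=T b=T c=F d=T e=T
That's 7 in total.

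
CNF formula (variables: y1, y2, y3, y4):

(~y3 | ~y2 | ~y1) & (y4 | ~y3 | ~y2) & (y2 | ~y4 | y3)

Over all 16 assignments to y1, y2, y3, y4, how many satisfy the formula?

11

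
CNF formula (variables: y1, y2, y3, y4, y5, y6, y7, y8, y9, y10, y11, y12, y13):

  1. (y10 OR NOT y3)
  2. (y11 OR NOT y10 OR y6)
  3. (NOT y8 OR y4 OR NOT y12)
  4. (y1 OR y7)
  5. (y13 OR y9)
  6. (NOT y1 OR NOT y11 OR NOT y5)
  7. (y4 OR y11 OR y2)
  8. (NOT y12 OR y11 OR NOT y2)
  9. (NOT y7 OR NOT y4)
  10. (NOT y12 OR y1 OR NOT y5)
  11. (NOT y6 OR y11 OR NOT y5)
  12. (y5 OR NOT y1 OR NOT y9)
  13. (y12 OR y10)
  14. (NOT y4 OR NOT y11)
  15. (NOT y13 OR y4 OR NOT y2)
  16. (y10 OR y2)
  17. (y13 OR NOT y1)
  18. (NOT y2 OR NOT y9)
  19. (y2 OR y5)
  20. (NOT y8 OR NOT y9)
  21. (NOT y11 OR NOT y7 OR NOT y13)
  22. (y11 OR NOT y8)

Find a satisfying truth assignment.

y1 = F, y2 = F, y3 = F, y4 = F, y5 = T, y6 = F, y7 = T, y8 = F, y9 = T, y10 = T, y11 = T, y12 = F, y13 = F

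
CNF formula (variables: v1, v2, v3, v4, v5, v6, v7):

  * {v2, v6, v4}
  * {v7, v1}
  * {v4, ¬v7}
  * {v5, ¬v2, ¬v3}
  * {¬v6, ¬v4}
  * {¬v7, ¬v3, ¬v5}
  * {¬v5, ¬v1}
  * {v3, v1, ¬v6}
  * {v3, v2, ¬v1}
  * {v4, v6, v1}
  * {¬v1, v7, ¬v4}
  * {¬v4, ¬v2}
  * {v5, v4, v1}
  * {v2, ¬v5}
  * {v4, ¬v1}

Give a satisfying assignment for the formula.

v1=F, v2=F, v3=F, v4=T, v5=F, v6=F, v7=T

Branch on v1: take v1 = False.
  then v7 is forced to True.
  then v4 is forced to True.
  then v6 is forced to False.
  then v2 is forced to False.
  then v5 is forced to False.
v3 is now unconstrained; take v3 = False.
Every clause has at least one true literal under this assignment.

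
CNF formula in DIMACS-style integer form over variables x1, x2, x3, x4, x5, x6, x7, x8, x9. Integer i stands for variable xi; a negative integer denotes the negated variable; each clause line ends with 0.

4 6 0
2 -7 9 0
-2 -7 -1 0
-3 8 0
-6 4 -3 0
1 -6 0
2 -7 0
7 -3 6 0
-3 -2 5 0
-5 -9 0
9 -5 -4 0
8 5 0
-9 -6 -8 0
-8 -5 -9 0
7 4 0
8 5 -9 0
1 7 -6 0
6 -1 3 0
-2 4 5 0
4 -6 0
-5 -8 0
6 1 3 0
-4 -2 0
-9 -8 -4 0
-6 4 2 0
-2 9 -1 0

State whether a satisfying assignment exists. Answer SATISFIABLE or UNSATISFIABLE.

Set x1 = True and propagate.
Set x2 = False and propagate.
  then x7 is forced to False.
  then x4 is forced to True.
Branch on x3: take x3 = True.
  then x8 is forced to True.
  then x6 is forced to True.
  then x9 is forced to False.
  then x5 is forced to False.
So x1=T, x2=F, x3=T, x4=T, x5=F, x6=T, x7=F, x8=T, x9=F is a satisfying assignment.

SATISFIABLE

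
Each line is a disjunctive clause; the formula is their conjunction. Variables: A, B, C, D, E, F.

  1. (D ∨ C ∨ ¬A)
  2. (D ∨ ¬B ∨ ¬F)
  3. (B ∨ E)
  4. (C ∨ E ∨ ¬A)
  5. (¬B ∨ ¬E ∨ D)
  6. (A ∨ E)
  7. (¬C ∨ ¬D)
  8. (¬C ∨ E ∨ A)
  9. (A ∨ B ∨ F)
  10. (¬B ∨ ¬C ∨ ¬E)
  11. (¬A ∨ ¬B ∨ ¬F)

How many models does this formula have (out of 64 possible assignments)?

11

Split on A, then B.
  A=1, B=1: remaining (C,D,E,F) ∈ {(0,1,1,0); (1,0,0,0)} — 2.
  A=1, B=0: remaining (C,D,E,F) ∈ {(0,1,1,0); (0,1,1,1); (1,0,1,0); (1,0,1,1)} — 4.
  A=0, B=1: remaining (C,D,E,F) ∈ {(0,1,1,0); (0,1,1,1)} — 2.
  A=0, B=0: remaining (C,D,E,F) ∈ {(0,0,1,1); (0,1,1,1); (1,0,1,1)} — 3.
Total: 2 + 4 + 2 + 3 = 11.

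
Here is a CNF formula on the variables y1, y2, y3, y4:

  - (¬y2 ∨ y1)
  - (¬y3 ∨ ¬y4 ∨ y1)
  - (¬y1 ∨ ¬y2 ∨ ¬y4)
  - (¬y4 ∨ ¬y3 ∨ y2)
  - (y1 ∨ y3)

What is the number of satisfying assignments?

6

The models are:
  y1=F y2=F y3=T y4=F
  y1=T y2=F y3=F y4=F
  y1=T y2=F y3=F y4=T
  y1=T y2=F y3=T y4=F
  y1=T y2=T y3=F y4=F
  y1=T y2=T y3=T y4=F
Count: 6.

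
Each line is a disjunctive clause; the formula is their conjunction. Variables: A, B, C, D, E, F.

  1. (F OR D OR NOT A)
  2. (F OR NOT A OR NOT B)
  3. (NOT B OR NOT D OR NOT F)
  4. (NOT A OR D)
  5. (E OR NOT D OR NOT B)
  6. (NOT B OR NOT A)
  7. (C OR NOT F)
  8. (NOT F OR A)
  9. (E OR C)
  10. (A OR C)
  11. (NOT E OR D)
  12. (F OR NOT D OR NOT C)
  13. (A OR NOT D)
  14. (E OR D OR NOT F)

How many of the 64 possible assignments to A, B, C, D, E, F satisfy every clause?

The models are:
  A=F B=F C=T D=F E=F F=F
  A=F B=T C=T D=F E=F F=F
  A=T B=F C=F D=T E=T F=F
  A=T B=F C=T D=T E=F F=T
  A=T B=F C=T D=T E=T F=T
That's 5 in total.

5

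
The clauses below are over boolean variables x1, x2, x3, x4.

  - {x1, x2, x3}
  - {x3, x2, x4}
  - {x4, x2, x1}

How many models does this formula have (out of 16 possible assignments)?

Case analysis on x2 and x1:
  x2=1, x1=1: remaining (x3,x4) ∈ {(0,0); (0,1); (1,0); (1,1)} — 4.
  x2=1, x1=0: remaining (x3,x4) ∈ {(0,0); (0,1); (1,0); (1,1)} — 4.
  x2=0, x1=1: remaining (x3,x4) ∈ {(0,1); (1,0); (1,1)} — 3.
  x2=0, x1=0: remaining (x3,x4) ∈ {(1,1)} — 1.
Total: 4 + 4 + 3 + 1 = 12.

12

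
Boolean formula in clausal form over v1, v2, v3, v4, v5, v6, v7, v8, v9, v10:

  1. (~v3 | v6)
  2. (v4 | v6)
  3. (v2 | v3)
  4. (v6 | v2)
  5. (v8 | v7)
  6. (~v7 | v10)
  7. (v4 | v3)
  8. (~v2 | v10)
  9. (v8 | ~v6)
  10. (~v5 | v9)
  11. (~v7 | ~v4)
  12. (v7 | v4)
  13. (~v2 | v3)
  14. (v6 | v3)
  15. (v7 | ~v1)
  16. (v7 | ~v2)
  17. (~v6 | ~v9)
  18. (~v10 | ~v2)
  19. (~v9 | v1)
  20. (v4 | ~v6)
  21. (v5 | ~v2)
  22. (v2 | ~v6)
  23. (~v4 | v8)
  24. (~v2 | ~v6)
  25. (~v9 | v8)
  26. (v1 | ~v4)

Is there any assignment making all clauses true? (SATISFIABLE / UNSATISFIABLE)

v2 = True:
  propagation gives v10=True; an empty clause results — contradiction.
v2 = False:
  propagation gives v3=True, v6=True; an empty clause results — contradiction.
Every branch closes, so no satisfying assignment exists.

UNSATISFIABLE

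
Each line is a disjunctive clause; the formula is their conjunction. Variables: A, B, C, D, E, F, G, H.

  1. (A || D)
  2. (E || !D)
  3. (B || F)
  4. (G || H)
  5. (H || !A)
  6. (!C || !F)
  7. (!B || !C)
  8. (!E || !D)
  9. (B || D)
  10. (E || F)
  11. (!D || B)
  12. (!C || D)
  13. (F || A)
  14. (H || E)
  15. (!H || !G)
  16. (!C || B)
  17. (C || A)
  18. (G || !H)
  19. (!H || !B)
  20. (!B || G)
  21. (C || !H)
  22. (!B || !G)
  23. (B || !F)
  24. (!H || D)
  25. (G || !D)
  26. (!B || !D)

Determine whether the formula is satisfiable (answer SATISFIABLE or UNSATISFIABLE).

UNSATISFIABLE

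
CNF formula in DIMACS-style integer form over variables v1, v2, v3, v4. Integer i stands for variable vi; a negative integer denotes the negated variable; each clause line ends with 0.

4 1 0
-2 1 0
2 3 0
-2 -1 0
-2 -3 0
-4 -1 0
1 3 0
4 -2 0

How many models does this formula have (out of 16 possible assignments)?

2

Satisfying assignments:
  v1=0 v2=0 v3=1 v4=1
  v1=1 v2=0 v3=1 v4=0
Count: 2.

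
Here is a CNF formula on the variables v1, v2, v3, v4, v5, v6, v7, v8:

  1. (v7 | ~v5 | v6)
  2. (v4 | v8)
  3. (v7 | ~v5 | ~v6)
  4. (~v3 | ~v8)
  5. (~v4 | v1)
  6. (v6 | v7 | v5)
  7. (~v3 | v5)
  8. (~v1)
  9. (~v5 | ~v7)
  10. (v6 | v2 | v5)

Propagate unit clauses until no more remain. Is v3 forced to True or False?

False

(~v1) stands alone — v1 = False.
(~v4 | v1): since v1 = False, the clause reduces to (~v4). v4 = False.
(v4 | v8) with v4 = False leaves only v8, so v8 = True.
(~v8 | ~v3): since v8 = True, the clause reduces to (~v3). v3 = False.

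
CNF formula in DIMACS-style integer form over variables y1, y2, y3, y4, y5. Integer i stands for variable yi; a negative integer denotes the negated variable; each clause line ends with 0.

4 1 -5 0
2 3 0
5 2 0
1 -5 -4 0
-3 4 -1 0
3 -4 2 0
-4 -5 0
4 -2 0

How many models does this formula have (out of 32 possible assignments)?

4

Satisfying assignments:
  y1=0 y2=1 y3=0 y4=1 y5=0
  y1=0 y2=1 y3=1 y4=1 y5=0
  y1=1 y2=1 y3=0 y4=1 y5=0
  y1=1 y2=1 y3=1 y4=1 y5=0
That's 4 in total.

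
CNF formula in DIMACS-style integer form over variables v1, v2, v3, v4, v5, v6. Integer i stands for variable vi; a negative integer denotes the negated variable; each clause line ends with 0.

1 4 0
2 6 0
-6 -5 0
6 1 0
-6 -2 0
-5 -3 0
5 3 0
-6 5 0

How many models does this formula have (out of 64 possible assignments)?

The models are:
  v1=T v2=T v3=F v4=F v5=T v6=F
  v1=T v2=T v3=F v4=T v5=T v6=F
  v1=T v2=T v3=T v4=F v5=F v6=F
  v1=T v2=T v3=T v4=T v5=F v6=F
Count: 4.

4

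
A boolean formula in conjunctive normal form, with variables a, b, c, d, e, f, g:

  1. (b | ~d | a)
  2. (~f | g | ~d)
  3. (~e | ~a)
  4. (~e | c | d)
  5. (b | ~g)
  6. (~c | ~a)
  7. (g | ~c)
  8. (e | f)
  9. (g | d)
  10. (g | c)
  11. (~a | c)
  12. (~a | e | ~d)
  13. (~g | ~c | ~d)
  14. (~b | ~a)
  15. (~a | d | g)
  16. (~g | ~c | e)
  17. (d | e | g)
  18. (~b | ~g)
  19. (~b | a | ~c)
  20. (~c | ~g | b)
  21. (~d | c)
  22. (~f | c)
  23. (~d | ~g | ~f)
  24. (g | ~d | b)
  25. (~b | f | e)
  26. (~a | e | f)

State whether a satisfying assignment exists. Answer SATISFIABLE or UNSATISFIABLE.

UNSATISFIABLE

g = True:
  propagation gives b=True; an empty clause results — contradiction.
g = False:
  propagation gives c=False; an empty clause results — contradiction.
Every branch closes, so no satisfying assignment exists.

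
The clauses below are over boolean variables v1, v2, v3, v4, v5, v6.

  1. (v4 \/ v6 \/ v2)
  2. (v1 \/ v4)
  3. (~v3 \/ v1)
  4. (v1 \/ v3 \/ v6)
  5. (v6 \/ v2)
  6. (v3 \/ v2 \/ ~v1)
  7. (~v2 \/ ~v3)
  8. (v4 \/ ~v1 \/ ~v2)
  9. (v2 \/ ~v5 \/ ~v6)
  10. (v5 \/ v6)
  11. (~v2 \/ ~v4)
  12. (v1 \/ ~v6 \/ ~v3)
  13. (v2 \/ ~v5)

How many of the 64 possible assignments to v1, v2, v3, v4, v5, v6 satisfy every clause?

3

Satisfying assignments:
  v1=F v2=F v3=F v4=T v5=F v6=T
  v1=T v2=F v3=T v4=F v5=F v6=T
  v1=T v2=F v3=T v4=T v5=F v6=T
That's 3 in total.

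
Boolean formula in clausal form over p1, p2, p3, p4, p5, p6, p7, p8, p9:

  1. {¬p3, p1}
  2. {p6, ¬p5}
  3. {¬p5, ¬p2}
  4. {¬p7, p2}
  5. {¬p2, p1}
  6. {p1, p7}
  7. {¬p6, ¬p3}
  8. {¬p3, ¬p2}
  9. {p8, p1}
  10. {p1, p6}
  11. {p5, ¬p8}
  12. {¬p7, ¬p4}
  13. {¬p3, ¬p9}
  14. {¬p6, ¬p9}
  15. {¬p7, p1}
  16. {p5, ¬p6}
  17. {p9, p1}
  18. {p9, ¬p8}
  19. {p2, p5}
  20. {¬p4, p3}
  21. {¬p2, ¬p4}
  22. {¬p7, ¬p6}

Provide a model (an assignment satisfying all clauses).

p1 = T  p2 = T  p3 = F  p4 = F  p5 = F  p6 = F  p7 = T  p8 = F  p9 = F

Pure literal: p1 appears only positively; assign p1 = True.
Pure literal: p4 appears only negated; assign p4 = False.
Branch on p2: take p2 = True.
  then p5 is forced to False.
  then p3 is forced to False.
  then p8 is forced to False.
  then p6 is forced to False.
p7, p9 are now unconstrained; take p7 = True, p9 = False.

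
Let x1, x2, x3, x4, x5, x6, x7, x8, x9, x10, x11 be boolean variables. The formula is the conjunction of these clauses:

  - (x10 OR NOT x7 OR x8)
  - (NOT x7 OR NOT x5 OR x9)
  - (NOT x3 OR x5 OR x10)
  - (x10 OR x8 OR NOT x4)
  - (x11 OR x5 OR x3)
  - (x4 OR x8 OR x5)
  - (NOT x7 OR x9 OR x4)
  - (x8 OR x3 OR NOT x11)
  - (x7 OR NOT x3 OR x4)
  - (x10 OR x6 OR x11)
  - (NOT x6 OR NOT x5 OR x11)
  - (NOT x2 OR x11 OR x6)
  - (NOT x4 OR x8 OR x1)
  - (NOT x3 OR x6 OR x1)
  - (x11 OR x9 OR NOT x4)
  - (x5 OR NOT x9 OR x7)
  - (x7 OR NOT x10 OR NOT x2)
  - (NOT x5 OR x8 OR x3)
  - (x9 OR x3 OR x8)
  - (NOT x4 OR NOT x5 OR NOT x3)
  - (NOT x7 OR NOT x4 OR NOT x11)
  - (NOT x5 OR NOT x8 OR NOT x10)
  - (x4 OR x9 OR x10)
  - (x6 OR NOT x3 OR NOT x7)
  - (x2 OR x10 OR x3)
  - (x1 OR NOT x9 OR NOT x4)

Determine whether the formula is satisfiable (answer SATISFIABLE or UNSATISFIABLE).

Pure literal: x1 appears only positively; assign x1 = True.
Branch on x2: take x2 = True.
The remaining clauses are satisfied by x3 = True, x4 = False, x5 = True, x6 = True, x7 = True, x8 = True, x9 = True, x10 = False, x11 = True.
Every clause has at least one true literal under this assignment.
So x1=True, x2=True, x3=True, x4=False, x5=True, x6=True, x7=True, x8=True, x9=True, x10=False, x11=True is a satisfying assignment.

SATISFIABLE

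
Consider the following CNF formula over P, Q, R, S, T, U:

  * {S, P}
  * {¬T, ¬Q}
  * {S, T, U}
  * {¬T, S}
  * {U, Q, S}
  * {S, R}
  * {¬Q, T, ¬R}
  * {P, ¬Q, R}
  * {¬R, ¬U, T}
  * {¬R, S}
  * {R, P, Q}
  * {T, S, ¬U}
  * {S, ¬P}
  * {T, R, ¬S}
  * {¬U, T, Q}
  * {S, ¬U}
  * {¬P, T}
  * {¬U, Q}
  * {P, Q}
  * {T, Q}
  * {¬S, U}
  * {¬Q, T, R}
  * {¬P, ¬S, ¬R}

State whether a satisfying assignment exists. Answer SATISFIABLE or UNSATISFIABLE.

S = True:
  propagation gives U=True, Q=True, T=False, R=False; an empty clause results — contradiction.
S = False:
  propagation gives P=True; an empty clause results — contradiction.
Every branch closes, so no satisfying assignment exists.

UNSATISFIABLE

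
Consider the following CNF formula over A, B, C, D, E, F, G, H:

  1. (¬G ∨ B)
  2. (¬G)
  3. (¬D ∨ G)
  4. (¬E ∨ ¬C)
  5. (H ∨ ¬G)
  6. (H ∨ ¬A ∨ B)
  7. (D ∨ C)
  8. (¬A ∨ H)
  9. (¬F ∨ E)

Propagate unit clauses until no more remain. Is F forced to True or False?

False

(¬G) is a unit clause: G = False.
(G ∨ ¬D): since G = False, the clause reduces to (¬D). D = False.
(C ∨ D) with D = False leaves only C, so C = True.
(¬E ∨ ¬C) with C = True leaves only ¬E, so E = False.
From (¬F ∨ E) and E = False: F = False.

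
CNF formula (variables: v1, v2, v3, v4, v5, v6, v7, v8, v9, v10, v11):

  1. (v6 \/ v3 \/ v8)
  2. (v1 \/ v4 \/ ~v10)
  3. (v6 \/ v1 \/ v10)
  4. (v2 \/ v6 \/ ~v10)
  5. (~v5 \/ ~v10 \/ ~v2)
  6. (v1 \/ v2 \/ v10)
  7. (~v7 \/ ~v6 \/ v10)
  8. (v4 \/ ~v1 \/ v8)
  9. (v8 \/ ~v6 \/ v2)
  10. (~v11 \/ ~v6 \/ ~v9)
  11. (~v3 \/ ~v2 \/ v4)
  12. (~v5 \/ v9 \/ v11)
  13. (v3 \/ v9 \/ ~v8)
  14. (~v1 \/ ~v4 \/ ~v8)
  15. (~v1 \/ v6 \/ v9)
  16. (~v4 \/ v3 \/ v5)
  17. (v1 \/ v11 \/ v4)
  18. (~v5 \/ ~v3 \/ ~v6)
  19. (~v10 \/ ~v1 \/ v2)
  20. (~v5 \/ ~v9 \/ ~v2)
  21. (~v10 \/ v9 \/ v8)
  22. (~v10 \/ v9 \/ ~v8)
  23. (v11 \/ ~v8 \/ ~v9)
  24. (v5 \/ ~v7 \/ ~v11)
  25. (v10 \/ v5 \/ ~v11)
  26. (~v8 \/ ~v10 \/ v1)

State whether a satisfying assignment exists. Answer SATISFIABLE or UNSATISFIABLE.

SATISFIABLE

Set v1 = True and propagate.
For the remaining variables, v2 = False, v3 = True, v4 = False, v5 = True, v6 = False, v7 = True, v8 = True, v9 = True, v10 = False, v11 = True works.
So v1=True, v2=False, v3=True, v4=False, v5=True, v6=False, v7=True, v8=True, v9=True, v10=False, v11=True is a satisfying assignment.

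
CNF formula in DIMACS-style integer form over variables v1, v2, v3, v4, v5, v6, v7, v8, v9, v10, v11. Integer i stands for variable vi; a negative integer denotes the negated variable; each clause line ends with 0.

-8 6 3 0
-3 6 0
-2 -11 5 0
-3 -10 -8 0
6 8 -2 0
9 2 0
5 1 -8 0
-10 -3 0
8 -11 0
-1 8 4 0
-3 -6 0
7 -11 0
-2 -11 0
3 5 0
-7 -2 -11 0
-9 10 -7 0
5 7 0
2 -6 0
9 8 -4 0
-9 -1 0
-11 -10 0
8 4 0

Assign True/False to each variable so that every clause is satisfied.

v1 = F, v2 = F, v3 = F, v4 = T, v5 = T, v6 = F, v7 = T, v8 = F, v9 = T, v10 = T, v11 = F

v5 occurs only positively in the remaining clauses — set v5 = True.
v11 occurs only negated in the remaining clauses — set v11 = False.
Branch on v1: take v1 = False.
For the remaining variables, v2 = False, v3 = False, v4 = True, v6 = False, v7 = True, v8 = False, v9 = True, v10 = True works.
Every clause has at least one true literal under this assignment.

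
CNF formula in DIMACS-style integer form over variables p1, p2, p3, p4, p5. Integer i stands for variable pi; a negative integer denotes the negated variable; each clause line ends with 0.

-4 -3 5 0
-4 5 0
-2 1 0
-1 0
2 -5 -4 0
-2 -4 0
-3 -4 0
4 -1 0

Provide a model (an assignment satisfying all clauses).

p1 = False, p2 = False, p3 = False, p4 = False, p5 = True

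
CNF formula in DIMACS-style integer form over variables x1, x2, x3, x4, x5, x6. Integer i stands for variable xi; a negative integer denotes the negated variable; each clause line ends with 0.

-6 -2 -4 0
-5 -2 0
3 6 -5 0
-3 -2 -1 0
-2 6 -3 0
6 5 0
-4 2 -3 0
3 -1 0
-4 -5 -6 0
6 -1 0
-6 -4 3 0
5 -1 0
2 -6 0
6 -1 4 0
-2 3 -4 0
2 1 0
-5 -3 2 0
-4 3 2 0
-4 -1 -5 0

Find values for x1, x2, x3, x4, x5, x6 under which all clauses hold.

x1=F  x2=T  x3=F  x4=F  x5=F  x6=T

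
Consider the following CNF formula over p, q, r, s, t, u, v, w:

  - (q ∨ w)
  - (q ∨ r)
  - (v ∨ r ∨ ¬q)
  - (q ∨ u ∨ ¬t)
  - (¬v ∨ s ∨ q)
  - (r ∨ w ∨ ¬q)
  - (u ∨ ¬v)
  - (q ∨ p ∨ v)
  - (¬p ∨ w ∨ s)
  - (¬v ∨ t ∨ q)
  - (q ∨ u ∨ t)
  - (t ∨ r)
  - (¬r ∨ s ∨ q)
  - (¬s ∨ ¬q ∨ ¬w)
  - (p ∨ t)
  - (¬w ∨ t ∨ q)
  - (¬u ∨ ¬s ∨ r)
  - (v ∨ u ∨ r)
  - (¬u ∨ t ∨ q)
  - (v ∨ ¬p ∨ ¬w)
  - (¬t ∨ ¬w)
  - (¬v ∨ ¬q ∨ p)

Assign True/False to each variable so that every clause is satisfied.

p = F, q = T, r = T, s = F, t = T, u = T, v = F, w = F

Check each clause:
  1. (w ∨ q) — q is true.
  2. (r ∨ q) — q is true.
  3. (¬q ∨ r ∨ v) — r is true.
  4. (u ∨ q ∨ ¬t) — q is true.
  5. (s ∨ ¬v ∨ q) — ¬v is true.
  6. (w ∨ ¬q ∨ r) — r is true.
  7. (¬v ∨ u) — ¬v is true.
  8. (q ∨ v ∨ p) — q is true.
  9. (¬p ∨ s ∨ w) — ¬p is true.
  10. (q ∨ ¬v ∨ t) — ¬v is true.
  11. (u ∨ q ∨ t) — q is true.
  12. (r ∨ t) — r is true.
  13. (q ∨ s ∨ ¬r) — q is true.
  14. (¬s ∨ ¬w ∨ ¬q) — ¬w is true.
  15. (t ∨ p) — t is true.
  16. (q ∨ t ∨ ¬w) — ¬w is true.
  17. (¬s ∨ ¬u ∨ r) — r is true.
  18. (v ∨ r ∨ u) — r is true.
  19. (t ∨ ¬u ∨ q) — q is true.
  20. (¬w ∨ v ∨ ¬p) — ¬w is true.
  21. (¬t ∨ ¬w) — ¬w is true.
  22. (¬v ∨ p ∨ ¬q) — ¬v is true.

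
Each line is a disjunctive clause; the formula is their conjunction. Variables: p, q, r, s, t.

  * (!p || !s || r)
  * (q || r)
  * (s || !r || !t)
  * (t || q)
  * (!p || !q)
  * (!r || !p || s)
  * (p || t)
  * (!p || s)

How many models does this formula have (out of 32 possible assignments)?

Satisfying assignments:
  p=0 q=0 r=1 s=1 t=1
  p=0 q=1 r=0 s=0 t=1
  p=0 q=1 r=0 s=1 t=1
  p=0 q=1 r=1 s=1 t=1
  p=1 q=0 r=1 s=1 t=1
Count: 5.

5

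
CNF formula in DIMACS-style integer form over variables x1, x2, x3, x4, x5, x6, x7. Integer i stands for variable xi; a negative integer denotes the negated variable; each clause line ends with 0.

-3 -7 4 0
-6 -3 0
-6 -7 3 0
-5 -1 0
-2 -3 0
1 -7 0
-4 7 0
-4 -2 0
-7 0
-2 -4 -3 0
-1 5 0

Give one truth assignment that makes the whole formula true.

x1 = F, x2 = T, x3 = F, x4 = F, x5 = F, x6 = T, x7 = F

Check each clause:
  1. (¬x7 ∨ x4 ∨ ¬x3) — ¬x7 is true.
  2. (¬x3 ∨ ¬x6) — ¬x3 is true.
  3. (¬x7 ∨ ¬x6 ∨ x3) — ¬x7 is true.
  4. (¬x1 ∨ ¬x5) — ¬x5 is true.
  5. (¬x2 ∨ ¬x3) — ¬x3 is true.
  6. (¬x7 ∨ x1) — ¬x7 is true.
  7. (¬x4 ∨ x7) — ¬x4 is true.
  8. (¬x2 ∨ ¬x4) — ¬x4 is true.
  9. (¬x7) — ¬x7 is true.
  10. (¬x3 ∨ ¬x4 ∨ ¬x2) — ¬x4 is true.
  11. (x5 ∨ ¬x1) — ¬x1 is true.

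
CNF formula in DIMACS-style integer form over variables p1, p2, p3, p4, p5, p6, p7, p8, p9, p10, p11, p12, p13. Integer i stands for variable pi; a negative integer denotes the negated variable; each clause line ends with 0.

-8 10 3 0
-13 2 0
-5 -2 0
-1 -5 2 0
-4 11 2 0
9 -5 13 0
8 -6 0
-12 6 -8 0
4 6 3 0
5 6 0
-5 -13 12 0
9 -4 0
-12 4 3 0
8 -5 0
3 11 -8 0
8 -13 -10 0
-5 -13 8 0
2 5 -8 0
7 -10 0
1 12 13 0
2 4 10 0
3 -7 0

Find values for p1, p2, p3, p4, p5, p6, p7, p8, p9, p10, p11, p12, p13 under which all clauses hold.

p1=False  p2=True  p3=True  p4=True  p5=False  p6=True  p7=True  p8=True  p9=True  p10=False  p11=False  p12=False  p13=True

p3 occurs only positively in the remaining clauses — set p3 = True.
Pure literal: p9 appears only positively; assign p9 = True.
Set p1 = False and propagate.
Set p2 = True and propagate.
  then p5 is forced to False.
  then p6 is forced to True.
  then p8 is forced to True.
For the remaining variables, p4 = True, p7 = True, p10 = False, p11 = False, p12 = False, p13 = True works.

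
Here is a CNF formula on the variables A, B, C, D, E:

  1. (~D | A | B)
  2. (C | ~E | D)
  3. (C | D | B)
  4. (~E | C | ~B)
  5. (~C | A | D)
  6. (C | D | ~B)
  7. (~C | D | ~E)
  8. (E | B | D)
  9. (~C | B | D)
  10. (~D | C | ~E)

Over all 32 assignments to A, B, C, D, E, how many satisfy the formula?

10

Case analysis on D and C:
  D=1, C=1: E free; 3 ways for (A,B) × 2^1 = 6.
  D=1, C=0: remaining (A,B,E) ∈ {(0,1,0); (1,0,0); (1,1,0)} — 3.
  D=0, C=1: remaining (A,B,E) ∈ {(1,1,0)} — 1.
  D=0, C=0: a clause becomes empty — 0.
Total: 6 + 3 + 1 + 0 = 10.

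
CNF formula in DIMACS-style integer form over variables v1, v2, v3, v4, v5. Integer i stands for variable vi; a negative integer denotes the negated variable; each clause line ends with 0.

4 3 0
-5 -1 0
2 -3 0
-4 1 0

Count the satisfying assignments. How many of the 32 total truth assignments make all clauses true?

Satisfying assignments:
  v1=F v2=T v3=T v4=F v5=F
  v1=F v2=T v3=T v4=F v5=T
  v1=T v2=F v3=F v4=T v5=F
  v1=T v2=T v3=F v4=T v5=F
  v1=T v2=T v3=T v4=F v5=F
  v1=T v2=T v3=T v4=T v5=F
Count: 6.

6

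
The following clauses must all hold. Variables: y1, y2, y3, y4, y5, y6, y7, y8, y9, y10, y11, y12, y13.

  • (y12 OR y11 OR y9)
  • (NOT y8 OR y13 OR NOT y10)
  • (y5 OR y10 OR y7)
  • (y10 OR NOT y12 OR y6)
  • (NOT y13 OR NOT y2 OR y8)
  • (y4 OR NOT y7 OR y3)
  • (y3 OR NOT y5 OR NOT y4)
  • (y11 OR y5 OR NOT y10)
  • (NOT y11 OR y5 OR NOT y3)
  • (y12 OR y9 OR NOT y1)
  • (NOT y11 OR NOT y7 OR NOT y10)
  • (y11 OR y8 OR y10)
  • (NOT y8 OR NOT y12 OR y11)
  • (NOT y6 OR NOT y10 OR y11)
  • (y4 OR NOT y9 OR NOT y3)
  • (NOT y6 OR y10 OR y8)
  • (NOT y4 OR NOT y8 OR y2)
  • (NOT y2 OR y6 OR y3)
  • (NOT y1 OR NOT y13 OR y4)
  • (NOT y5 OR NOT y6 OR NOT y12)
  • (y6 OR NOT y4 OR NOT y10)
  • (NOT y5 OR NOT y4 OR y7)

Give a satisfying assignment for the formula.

y1 = True, y2 = False, y3 = False, y4 = True, y5 = False, y6 = True, y7 = False, y8 = False, y9 = True, y10 = True, y11 = True, y12 = True, y13 = False

Check each clause:
  1. (y9 OR y11 OR y12) — y9 is true.
  2. (NOT y10 OR y13 OR NOT y8) — NOT y8 is true.
  3. (y5 OR y10 OR y7) — y10 is true.
  4. (y6 OR y10 OR NOT y12) — y10 is true.
  5. (NOT y2 OR NOT y13 OR y8) — NOT y13 is true.
  6. (NOT y7 OR y3 OR y4) — NOT y7 is true.
  7. (NOT y5 OR NOT y4 OR y3) — NOT y5 is true.
  8. (y5 OR NOT y10 OR y11) — y11 is true.
  9. (NOT y11 OR y5 OR NOT y3) — NOT y3 is true.
  10. (y12 OR y9 OR NOT y1) — y9 is true.
  11. (NOT y7 OR NOT y11 OR NOT y10) — NOT y7 is true.
  12. (y8 OR y11 OR y10) — y10 is true.
  13. (NOT y12 OR NOT y8 OR y11) — NOT y8 is true.
  14. (NOT y6 OR y11 OR NOT y10) — y11 is true.
  15. (NOT y9 OR NOT y3 OR y4) — y4 is true.
  16. (y10 OR NOT y6 OR y8) — y10 is true.
  17. (NOT y4 OR NOT y8 OR y2) — NOT y8 is true.
  18. (NOT y2 OR y6 OR y3) — y6 is true.
  19. (NOT y1 OR NOT y13 OR y4) — NOT y13 is true.
  20. (NOT y6 OR NOT y5 OR NOT y12) — NOT y5 is true.
  21. (y6 OR NOT y10 OR NOT y4) — y6 is true.
  22. (NOT y5 OR NOT y4 OR y7) — NOT y5 is true.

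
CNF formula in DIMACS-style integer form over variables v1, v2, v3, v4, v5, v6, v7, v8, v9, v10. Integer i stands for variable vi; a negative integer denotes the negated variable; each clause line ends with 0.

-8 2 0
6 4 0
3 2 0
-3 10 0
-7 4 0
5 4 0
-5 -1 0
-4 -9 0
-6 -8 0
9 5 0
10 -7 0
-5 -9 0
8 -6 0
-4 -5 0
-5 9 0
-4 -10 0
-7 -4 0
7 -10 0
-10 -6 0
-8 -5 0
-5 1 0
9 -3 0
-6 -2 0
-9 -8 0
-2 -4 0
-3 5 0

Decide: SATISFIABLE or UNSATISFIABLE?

UNSATISFIABLE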